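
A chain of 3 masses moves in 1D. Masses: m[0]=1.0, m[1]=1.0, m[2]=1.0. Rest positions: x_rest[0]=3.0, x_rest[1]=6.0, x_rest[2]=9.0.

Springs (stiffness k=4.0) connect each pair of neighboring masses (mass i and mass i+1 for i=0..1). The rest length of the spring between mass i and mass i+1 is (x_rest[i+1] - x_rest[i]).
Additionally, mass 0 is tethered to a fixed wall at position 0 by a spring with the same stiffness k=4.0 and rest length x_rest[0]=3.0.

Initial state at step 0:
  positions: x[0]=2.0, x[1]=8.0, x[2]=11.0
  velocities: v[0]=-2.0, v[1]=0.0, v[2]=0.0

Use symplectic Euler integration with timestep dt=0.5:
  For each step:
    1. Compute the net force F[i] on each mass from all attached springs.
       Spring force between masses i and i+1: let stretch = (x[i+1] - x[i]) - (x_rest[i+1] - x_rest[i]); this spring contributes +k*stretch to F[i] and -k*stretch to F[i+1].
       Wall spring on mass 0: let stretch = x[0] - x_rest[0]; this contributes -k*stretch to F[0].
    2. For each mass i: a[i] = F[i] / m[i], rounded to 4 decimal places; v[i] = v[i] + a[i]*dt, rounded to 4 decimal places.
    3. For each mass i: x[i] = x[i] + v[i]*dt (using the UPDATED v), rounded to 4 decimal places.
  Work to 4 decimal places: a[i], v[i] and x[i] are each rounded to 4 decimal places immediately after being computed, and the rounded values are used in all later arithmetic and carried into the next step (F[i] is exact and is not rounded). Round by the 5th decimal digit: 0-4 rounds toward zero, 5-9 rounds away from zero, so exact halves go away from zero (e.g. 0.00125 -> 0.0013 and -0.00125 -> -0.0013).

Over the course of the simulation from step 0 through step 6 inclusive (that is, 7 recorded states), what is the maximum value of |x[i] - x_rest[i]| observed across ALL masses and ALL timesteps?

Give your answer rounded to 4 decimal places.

Step 0: x=[2.0000 8.0000 11.0000] v=[-2.0000 0.0000 0.0000]
Step 1: x=[5.0000 5.0000 11.0000] v=[6.0000 -6.0000 0.0000]
Step 2: x=[3.0000 8.0000 8.0000] v=[-4.0000 6.0000 -6.0000]
Step 3: x=[3.0000 6.0000 8.0000] v=[0.0000 -4.0000 0.0000]
Step 4: x=[3.0000 3.0000 9.0000] v=[0.0000 -6.0000 2.0000]
Step 5: x=[0.0000 6.0000 7.0000] v=[-6.0000 6.0000 -4.0000]
Step 6: x=[3.0000 4.0000 7.0000] v=[6.0000 -4.0000 0.0000]
Max displacement = 3.0000

Answer: 3.0000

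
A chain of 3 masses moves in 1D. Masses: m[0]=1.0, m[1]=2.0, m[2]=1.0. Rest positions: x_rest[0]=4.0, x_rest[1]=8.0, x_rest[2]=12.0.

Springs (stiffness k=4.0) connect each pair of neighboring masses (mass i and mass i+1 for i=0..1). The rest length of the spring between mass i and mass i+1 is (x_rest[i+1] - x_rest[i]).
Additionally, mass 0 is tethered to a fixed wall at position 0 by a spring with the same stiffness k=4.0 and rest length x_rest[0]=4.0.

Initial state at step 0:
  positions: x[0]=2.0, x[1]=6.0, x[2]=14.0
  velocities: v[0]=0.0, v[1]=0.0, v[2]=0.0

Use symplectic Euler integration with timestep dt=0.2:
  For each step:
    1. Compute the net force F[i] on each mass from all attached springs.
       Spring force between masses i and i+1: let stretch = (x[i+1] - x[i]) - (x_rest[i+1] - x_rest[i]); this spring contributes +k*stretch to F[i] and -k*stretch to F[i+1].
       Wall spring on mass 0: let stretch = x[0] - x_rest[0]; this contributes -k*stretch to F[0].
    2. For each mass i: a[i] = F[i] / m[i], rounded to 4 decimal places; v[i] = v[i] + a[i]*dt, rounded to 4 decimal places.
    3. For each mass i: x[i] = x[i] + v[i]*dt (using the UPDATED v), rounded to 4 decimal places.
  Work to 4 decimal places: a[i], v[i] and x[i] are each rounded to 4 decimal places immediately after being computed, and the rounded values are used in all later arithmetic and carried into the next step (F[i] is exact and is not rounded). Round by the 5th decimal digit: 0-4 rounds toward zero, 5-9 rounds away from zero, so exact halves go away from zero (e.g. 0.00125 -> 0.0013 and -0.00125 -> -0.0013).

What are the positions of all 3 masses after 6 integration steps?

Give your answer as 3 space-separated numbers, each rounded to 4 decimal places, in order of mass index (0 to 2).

Step 0: x=[2.0000 6.0000 14.0000] v=[0.0000 0.0000 0.0000]
Step 1: x=[2.3200 6.3200 13.3600] v=[1.6000 1.6000 -3.2000]
Step 2: x=[2.9088 6.8832 12.2336] v=[2.9440 2.8160 -5.6320]
Step 3: x=[3.6681 7.5565 10.8911] v=[3.7965 3.3664 -6.7123]
Step 4: x=[4.4626 8.1855 9.6551] v=[3.9727 3.1449 -6.1800]
Step 5: x=[5.1388 8.6342 8.8240] v=[3.3809 2.2436 -4.1557]
Step 6: x=[5.5520 8.8185 8.6025] v=[2.0662 0.9214 -1.1075]

Answer: 5.5520 8.8185 8.6025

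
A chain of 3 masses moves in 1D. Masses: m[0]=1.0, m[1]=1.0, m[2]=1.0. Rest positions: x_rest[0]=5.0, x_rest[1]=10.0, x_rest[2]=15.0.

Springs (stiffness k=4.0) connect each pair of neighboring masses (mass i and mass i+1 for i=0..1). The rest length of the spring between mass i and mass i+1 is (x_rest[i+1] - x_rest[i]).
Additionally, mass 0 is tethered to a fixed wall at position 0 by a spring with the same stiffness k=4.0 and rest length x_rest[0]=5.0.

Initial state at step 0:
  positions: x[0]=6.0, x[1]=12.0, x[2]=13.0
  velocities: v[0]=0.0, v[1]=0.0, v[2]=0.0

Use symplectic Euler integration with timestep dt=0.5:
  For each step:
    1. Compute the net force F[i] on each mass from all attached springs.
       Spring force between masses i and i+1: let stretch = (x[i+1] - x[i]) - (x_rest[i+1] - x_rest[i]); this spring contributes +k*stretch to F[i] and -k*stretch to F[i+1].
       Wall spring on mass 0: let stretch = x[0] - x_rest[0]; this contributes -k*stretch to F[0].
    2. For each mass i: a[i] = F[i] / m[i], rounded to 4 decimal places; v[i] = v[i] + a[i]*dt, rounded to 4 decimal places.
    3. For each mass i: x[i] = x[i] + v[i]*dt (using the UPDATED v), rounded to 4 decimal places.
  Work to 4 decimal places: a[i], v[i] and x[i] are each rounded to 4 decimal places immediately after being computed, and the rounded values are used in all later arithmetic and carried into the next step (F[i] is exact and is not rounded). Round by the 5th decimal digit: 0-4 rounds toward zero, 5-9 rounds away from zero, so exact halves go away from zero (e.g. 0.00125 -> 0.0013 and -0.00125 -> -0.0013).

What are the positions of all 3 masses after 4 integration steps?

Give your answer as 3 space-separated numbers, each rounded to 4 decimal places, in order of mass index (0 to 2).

Step 0: x=[6.0000 12.0000 13.0000] v=[0.0000 0.0000 0.0000]
Step 1: x=[6.0000 7.0000 17.0000] v=[0.0000 -10.0000 8.0000]
Step 2: x=[1.0000 11.0000 16.0000] v=[-10.0000 8.0000 -2.0000]
Step 3: x=[5.0000 10.0000 15.0000] v=[8.0000 -2.0000 -2.0000]
Step 4: x=[9.0000 9.0000 14.0000] v=[8.0000 -2.0000 -2.0000]

Answer: 9.0000 9.0000 14.0000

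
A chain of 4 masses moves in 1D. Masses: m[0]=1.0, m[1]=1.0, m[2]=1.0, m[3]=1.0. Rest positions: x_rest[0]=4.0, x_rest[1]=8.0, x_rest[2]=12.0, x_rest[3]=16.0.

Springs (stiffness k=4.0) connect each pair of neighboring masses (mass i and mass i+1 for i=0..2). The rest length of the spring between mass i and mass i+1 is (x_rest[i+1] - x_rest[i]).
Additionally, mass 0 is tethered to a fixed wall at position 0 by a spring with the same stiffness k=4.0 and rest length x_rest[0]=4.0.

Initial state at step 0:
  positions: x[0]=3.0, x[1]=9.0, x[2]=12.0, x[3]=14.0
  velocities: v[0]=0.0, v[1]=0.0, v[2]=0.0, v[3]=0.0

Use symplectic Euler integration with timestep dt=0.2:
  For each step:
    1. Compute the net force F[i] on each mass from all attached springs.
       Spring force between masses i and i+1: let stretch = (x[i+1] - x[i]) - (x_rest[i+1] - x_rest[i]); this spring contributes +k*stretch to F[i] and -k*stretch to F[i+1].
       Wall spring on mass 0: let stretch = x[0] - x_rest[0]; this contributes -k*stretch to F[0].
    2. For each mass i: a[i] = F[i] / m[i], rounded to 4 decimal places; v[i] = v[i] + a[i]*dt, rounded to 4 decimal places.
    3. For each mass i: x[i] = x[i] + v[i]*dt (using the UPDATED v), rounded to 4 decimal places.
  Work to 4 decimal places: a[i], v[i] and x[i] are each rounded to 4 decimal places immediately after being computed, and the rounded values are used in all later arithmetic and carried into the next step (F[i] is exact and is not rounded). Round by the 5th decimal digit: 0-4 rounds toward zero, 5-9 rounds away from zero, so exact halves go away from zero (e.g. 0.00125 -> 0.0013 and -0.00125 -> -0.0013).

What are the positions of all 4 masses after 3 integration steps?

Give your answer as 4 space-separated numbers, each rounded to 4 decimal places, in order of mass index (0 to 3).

Answer: 4.8345 7.0457 11.1803 15.5524

Derivation:
Step 0: x=[3.0000 9.0000 12.0000 14.0000] v=[0.0000 0.0000 0.0000 0.0000]
Step 1: x=[3.4800 8.5200 11.8400 14.3200] v=[2.4000 -2.4000 -0.8000 1.6000]
Step 2: x=[4.2096 7.7648 11.5456 14.8832] v=[3.6480 -3.7760 -1.4720 2.8160]
Step 3: x=[4.8345 7.0457 11.1803 15.5524] v=[3.1245 -3.5955 -1.8266 3.3459]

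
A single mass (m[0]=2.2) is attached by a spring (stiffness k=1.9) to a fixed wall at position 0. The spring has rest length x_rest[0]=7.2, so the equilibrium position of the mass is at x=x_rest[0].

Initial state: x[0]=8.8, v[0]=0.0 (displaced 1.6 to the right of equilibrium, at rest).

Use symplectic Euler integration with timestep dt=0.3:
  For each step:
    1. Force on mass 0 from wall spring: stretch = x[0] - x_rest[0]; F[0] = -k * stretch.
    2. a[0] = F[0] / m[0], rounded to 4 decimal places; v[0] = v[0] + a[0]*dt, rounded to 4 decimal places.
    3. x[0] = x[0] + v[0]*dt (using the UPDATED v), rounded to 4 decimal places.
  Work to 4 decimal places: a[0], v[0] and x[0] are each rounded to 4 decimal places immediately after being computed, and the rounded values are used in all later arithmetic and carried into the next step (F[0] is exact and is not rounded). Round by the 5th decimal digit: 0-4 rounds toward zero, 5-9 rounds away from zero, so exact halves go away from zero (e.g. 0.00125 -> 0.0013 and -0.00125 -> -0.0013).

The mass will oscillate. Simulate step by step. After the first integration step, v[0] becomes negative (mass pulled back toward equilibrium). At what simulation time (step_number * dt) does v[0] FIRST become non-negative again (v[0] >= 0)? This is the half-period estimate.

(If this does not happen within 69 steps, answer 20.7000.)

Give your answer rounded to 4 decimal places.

Answer: 3.6000

Derivation:
Step 0: x=[8.8000] v=[0.0000]
Step 1: x=[8.6757] v=[-0.4145]
Step 2: x=[8.4366] v=[-0.7969]
Step 3: x=[8.1014] v=[-1.1173]
Step 4: x=[7.6961] v=[-1.3509]
Step 5: x=[7.2523] v=[-1.4795]
Step 6: x=[6.8044] v=[-1.4931]
Step 7: x=[6.3872] v=[-1.3906]
Step 8: x=[6.0332] v=[-1.1800]
Step 9: x=[5.7699] v=[-0.8777]
Step 10: x=[5.6177] v=[-0.5072]
Step 11: x=[5.5885] v=[-0.0973]
Step 12: x=[5.6846] v=[0.3202]
First v>=0 after going negative at step 12, time=3.6000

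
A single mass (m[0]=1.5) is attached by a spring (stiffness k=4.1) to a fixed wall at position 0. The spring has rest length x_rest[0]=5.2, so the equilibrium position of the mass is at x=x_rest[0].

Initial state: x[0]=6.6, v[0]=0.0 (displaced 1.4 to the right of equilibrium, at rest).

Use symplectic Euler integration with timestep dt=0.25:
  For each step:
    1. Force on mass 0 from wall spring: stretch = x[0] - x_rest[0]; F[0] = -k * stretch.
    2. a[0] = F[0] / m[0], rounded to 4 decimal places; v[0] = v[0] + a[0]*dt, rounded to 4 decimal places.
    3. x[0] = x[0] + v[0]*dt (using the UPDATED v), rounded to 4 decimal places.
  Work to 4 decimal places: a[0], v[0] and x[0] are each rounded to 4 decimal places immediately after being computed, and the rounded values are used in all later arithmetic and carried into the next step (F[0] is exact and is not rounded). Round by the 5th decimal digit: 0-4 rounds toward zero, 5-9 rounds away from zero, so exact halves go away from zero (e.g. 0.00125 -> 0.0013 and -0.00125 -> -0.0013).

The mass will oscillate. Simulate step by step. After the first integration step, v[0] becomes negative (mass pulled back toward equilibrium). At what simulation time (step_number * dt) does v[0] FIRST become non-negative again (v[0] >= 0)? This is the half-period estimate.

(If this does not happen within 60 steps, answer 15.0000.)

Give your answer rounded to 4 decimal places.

Step 0: x=[6.6000] v=[0.0000]
Step 1: x=[6.3608] v=[-0.9567]
Step 2: x=[5.9233] v=[-1.7499]
Step 3: x=[5.3623] v=[-2.2442]
Step 4: x=[4.7735] v=[-2.3551]
Step 5: x=[4.2576] v=[-2.0637]
Step 6: x=[3.9027] v=[-1.4197]
Step 7: x=[3.7694] v=[-0.5332]
Step 8: x=[3.8805] v=[0.4444]
First v>=0 after going negative at step 8, time=2.0000

Answer: 2.0000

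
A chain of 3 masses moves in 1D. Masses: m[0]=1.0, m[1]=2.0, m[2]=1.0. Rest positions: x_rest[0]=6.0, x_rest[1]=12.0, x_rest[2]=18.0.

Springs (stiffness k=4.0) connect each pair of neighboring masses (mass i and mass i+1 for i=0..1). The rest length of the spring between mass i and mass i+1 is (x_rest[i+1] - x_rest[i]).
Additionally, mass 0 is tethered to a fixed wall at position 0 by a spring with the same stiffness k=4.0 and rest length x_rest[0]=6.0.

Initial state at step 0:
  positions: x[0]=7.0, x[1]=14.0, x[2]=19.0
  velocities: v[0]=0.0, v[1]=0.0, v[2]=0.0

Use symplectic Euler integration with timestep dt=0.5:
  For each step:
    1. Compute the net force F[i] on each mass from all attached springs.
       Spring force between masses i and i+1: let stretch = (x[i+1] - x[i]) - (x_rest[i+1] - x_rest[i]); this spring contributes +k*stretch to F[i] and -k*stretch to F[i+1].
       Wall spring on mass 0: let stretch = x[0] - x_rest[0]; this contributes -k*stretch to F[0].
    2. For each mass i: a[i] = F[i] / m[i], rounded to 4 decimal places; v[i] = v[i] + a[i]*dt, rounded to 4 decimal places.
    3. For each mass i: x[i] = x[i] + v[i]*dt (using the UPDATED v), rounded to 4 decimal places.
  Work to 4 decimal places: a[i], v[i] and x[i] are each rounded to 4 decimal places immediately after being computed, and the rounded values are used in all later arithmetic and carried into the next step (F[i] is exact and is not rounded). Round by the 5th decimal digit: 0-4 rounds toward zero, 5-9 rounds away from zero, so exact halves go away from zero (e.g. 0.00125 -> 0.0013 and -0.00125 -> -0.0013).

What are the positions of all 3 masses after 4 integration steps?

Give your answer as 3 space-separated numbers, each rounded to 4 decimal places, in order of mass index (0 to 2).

Step 0: x=[7.0000 14.0000 19.0000] v=[0.0000 0.0000 0.0000]
Step 1: x=[7.0000 13.0000 20.0000] v=[0.0000 -2.0000 2.0000]
Step 2: x=[6.0000 12.5000 20.0000] v=[-2.0000 -1.0000 0.0000]
Step 3: x=[5.5000 12.5000 18.5000] v=[-1.0000 0.0000 -3.0000]
Step 4: x=[6.5000 12.0000 17.0000] v=[2.0000 -1.0000 -3.0000]

Answer: 6.5000 12.0000 17.0000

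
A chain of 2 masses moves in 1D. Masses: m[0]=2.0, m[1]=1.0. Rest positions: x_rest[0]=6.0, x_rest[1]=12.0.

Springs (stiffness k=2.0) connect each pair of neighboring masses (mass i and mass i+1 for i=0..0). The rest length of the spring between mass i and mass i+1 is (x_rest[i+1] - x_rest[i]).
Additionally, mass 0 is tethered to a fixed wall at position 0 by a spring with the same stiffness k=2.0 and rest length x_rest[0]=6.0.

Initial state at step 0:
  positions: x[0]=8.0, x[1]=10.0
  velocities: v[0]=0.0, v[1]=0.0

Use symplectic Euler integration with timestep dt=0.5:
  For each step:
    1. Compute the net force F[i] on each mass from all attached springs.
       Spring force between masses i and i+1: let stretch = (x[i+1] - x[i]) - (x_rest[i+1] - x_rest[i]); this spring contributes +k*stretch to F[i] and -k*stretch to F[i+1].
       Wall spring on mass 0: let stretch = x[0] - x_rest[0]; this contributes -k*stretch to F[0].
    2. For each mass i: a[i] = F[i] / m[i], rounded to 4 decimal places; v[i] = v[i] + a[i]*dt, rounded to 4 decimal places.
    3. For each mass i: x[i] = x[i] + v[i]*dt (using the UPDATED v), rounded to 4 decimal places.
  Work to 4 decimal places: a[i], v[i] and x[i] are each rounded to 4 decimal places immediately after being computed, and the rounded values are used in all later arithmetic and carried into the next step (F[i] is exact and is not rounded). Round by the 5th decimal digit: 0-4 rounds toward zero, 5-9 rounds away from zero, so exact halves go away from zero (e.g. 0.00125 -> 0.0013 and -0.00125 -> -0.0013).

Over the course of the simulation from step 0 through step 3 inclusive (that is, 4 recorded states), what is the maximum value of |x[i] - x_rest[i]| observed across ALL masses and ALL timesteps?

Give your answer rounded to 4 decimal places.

Answer: 2.7500

Derivation:
Step 0: x=[8.0000 10.0000] v=[0.0000 0.0000]
Step 1: x=[6.5000 12.0000] v=[-3.0000 4.0000]
Step 2: x=[4.7500 14.2500] v=[-3.5000 4.5000]
Step 3: x=[4.1875 14.7500] v=[-1.1250 1.0000]
Max displacement = 2.7500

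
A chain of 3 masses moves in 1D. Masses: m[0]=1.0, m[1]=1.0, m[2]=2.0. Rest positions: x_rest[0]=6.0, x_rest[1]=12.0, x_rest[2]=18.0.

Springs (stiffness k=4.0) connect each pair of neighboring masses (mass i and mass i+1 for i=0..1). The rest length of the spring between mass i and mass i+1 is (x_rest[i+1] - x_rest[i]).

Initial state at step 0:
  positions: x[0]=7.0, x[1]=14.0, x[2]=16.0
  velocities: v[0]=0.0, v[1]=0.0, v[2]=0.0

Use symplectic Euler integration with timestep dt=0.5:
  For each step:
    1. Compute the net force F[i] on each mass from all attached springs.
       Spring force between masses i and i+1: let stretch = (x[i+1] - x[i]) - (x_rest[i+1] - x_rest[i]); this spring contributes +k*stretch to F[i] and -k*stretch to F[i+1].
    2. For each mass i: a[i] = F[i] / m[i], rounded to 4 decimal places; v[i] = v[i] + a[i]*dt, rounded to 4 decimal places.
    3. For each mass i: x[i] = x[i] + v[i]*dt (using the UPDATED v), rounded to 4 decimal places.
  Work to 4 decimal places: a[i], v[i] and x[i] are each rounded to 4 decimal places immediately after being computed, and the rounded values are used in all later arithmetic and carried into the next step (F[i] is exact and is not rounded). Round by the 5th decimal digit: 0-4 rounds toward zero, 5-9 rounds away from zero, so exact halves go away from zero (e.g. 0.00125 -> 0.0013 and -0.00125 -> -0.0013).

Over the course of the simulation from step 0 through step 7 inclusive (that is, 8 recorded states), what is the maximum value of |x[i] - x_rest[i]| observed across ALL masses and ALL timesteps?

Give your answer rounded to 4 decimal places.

Step 0: x=[7.0000 14.0000 16.0000] v=[0.0000 0.0000 0.0000]
Step 1: x=[8.0000 9.0000 18.0000] v=[2.0000 -10.0000 4.0000]
Step 2: x=[4.0000 12.0000 18.5000] v=[-8.0000 6.0000 1.0000]
Step 3: x=[2.0000 13.5000 18.7500] v=[-4.0000 3.0000 0.5000]
Step 4: x=[5.5000 8.7500 19.3750] v=[7.0000 -9.5000 1.2500]
Step 5: x=[6.2500 11.3750 17.6875] v=[1.5000 5.2500 -3.3750]
Step 6: x=[6.1250 15.1875 15.8438] v=[-0.2500 7.6250 -3.6875]
Step 7: x=[9.0625 10.5938 16.6719] v=[5.8750 -9.1874 1.6562]
Max displacement = 4.0000

Answer: 4.0000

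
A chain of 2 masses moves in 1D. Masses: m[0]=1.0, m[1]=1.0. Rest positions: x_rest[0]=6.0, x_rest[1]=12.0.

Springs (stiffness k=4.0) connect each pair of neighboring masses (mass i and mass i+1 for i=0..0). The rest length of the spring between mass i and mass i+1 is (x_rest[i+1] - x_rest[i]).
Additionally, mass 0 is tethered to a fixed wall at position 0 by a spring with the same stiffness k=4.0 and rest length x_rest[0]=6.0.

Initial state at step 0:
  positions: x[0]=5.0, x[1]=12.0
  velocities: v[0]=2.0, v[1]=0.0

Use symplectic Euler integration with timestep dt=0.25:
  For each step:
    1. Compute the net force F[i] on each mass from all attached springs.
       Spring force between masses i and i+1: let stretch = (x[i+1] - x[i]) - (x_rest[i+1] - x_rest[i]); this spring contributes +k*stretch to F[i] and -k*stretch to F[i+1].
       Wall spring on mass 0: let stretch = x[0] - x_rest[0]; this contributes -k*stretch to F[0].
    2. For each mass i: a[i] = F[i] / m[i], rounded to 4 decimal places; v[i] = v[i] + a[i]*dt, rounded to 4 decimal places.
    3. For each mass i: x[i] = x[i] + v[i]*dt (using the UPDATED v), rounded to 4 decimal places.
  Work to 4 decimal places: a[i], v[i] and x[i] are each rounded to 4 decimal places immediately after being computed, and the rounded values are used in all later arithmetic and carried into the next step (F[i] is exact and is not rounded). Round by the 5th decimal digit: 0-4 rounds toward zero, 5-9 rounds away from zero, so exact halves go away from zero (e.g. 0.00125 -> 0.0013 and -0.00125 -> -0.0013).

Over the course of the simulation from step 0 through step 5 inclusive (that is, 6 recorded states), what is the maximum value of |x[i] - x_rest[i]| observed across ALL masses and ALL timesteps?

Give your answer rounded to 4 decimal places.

Step 0: x=[5.0000 12.0000] v=[2.0000 0.0000]
Step 1: x=[6.0000 11.7500] v=[4.0000 -1.0000]
Step 2: x=[6.9375 11.5625] v=[3.7500 -0.7500]
Step 3: x=[7.2969 11.7188] v=[1.4375 0.6250]
Step 4: x=[6.9375 12.2696] v=[-1.4375 2.2031]
Step 5: x=[6.1768 12.9874] v=[-3.0429 2.8710]
Max displacement = 1.2969

Answer: 1.2969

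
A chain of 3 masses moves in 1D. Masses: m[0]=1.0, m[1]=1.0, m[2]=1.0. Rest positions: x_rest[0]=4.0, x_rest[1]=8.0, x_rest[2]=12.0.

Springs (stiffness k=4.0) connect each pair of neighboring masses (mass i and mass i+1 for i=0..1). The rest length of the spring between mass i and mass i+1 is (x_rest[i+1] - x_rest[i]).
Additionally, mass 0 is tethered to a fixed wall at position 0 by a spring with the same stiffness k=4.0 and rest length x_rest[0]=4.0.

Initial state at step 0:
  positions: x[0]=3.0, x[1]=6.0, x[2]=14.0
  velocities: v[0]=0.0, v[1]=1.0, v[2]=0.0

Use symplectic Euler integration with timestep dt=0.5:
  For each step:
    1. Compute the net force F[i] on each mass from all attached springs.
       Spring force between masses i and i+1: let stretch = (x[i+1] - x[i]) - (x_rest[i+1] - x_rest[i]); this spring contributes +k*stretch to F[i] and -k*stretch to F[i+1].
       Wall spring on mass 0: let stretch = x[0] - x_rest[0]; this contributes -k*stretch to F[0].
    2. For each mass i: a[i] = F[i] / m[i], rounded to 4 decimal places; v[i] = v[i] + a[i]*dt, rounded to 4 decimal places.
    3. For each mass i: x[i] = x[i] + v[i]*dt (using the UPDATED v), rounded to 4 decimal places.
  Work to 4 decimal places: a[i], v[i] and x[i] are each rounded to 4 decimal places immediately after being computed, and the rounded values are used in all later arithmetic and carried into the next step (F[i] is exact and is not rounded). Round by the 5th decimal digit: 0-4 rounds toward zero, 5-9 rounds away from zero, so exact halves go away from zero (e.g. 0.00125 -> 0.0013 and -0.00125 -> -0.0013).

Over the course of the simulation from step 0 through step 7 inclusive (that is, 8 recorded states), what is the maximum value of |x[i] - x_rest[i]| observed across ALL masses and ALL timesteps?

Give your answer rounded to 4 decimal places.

Answer: 4.5000

Derivation:
Step 0: x=[3.0000 6.0000 14.0000] v=[0.0000 1.0000 0.0000]
Step 1: x=[3.0000 11.5000 10.0000] v=[0.0000 11.0000 -8.0000]
Step 2: x=[8.5000 7.0000 11.5000] v=[11.0000 -9.0000 3.0000]
Step 3: x=[4.0000 8.5000 12.5000] v=[-9.0000 3.0000 2.0000]
Step 4: x=[0.0000 9.5000 13.5000] v=[-8.0000 2.0000 2.0000]
Step 5: x=[5.5000 5.0000 14.5000] v=[11.0000 -9.0000 2.0000]
Step 6: x=[5.0000 10.5000 10.0000] v=[-1.0000 11.0000 -9.0000]
Step 7: x=[5.0000 10.0000 10.0000] v=[0.0000 -1.0000 0.0000]
Max displacement = 4.5000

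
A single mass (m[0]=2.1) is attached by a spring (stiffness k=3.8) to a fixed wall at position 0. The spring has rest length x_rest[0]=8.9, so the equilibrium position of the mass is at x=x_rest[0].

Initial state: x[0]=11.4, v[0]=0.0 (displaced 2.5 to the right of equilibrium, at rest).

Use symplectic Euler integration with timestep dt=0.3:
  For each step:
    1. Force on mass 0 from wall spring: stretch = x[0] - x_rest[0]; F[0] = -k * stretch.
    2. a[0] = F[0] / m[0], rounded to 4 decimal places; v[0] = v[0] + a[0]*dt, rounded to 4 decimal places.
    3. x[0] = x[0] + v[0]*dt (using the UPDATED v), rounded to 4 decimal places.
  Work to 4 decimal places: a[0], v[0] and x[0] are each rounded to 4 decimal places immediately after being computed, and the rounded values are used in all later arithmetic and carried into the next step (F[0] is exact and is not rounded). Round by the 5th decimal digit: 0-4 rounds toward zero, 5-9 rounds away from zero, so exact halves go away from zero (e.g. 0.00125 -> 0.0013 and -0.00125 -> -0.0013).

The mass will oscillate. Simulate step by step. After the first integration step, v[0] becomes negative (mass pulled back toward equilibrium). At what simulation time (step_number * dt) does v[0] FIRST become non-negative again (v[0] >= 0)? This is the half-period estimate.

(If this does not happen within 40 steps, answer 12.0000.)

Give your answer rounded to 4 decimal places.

Answer: 2.4000

Derivation:
Step 0: x=[11.4000] v=[0.0000]
Step 1: x=[10.9929] v=[-1.3571]
Step 2: x=[10.2449] v=[-2.4933]
Step 3: x=[9.2779] v=[-3.2234]
Step 4: x=[8.2494] v=[-3.4285]
Step 5: x=[7.3268] v=[-3.0753]
Step 6: x=[6.6604] v=[-2.2213]
Step 7: x=[6.3588] v=[-1.0055]
Step 8: x=[6.4710] v=[0.3740]
First v>=0 after going negative at step 8, time=2.4000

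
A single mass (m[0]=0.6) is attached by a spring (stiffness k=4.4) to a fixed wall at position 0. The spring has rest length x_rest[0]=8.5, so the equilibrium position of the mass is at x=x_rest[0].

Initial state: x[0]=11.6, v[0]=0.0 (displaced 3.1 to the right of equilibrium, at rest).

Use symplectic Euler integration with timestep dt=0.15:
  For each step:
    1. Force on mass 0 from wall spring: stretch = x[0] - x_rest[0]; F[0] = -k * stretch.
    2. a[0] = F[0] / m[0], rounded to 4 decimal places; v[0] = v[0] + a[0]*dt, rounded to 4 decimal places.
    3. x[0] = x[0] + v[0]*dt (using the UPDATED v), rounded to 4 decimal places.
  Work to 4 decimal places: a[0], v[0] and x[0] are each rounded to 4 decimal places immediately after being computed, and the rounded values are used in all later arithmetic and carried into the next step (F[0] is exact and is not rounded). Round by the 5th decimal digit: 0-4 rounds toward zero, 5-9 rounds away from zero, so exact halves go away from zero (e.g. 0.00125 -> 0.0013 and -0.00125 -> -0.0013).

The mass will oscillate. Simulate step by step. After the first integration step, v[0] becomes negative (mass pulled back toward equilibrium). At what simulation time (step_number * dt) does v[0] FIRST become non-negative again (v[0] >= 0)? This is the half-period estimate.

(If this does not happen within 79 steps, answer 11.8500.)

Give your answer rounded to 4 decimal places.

Step 0: x=[11.6000] v=[0.0000]
Step 1: x=[11.0885] v=[-3.4100]
Step 2: x=[10.1499] v=[-6.2573]
Step 3: x=[8.9391] v=[-8.0722]
Step 4: x=[7.6558] v=[-8.5552]
Step 5: x=[6.5118] v=[-7.6266]
Step 6: x=[5.6959] v=[-5.4396]
Step 7: x=[5.3426] v=[-2.3551]
Step 8: x=[5.5103] v=[1.1180]
First v>=0 after going negative at step 8, time=1.2000

Answer: 1.2000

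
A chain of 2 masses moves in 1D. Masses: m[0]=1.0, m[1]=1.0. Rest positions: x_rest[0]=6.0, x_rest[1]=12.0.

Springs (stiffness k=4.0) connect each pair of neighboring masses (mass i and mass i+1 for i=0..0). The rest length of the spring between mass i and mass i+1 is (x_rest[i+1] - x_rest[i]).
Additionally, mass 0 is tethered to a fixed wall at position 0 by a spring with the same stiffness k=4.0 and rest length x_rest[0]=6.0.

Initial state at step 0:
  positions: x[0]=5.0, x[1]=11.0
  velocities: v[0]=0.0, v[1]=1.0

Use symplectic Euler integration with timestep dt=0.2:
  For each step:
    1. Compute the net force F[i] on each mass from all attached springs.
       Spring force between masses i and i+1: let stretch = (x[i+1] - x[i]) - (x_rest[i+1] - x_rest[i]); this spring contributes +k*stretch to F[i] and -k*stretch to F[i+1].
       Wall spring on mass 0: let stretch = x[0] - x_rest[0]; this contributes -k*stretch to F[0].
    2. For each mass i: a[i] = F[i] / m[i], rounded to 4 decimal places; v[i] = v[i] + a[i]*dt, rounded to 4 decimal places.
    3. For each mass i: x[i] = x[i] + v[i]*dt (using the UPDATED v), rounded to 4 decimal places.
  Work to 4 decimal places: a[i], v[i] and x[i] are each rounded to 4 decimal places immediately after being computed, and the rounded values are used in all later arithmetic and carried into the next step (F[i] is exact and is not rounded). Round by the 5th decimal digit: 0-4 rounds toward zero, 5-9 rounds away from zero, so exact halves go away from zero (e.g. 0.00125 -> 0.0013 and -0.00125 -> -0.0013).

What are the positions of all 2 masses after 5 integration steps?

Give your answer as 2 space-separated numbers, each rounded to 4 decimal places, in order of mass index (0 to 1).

Answer: 6.4754 12.1409

Derivation:
Step 0: x=[5.0000 11.0000] v=[0.0000 1.0000]
Step 1: x=[5.1600 11.2000] v=[0.8000 1.0000]
Step 2: x=[5.4608 11.3936] v=[1.5040 0.9680]
Step 3: x=[5.8371 11.5980] v=[1.8816 1.0218]
Step 4: x=[6.2012 11.8406] v=[1.8206 1.2131]
Step 5: x=[6.4754 12.1409] v=[1.3712 1.5016]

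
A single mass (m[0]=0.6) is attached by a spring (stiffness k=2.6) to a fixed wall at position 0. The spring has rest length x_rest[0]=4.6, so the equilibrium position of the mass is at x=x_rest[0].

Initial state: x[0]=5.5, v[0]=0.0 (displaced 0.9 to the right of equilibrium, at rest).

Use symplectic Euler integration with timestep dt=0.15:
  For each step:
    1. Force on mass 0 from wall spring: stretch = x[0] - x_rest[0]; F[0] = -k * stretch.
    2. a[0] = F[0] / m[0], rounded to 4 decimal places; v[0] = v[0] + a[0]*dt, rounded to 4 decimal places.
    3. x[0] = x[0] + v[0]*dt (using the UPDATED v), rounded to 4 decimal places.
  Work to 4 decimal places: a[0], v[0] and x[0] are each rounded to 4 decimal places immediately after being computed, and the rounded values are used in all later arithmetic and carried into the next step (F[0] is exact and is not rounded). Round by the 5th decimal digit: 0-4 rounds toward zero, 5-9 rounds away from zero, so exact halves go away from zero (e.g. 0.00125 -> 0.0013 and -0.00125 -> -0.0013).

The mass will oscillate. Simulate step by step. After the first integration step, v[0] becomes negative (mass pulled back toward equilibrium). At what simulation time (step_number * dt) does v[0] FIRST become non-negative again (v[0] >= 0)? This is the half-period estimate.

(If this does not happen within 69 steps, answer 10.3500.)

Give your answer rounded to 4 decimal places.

Step 0: x=[5.5000] v=[0.0000]
Step 1: x=[5.4123] v=[-0.5850]
Step 2: x=[5.2454] v=[-1.1130]
Step 3: x=[5.0155] v=[-1.5325]
Step 4: x=[4.7451] v=[-1.8026]
Step 5: x=[4.4606] v=[-1.8969]
Step 6: x=[4.1897] v=[-1.8063]
Step 7: x=[3.9588] v=[-1.5396]
Step 8: x=[3.7904] v=[-1.1228]
Step 9: x=[3.7009] v=[-0.5966]
Step 10: x=[3.6991] v=[-0.0122]
Step 11: x=[3.7851] v=[0.5734]
First v>=0 after going negative at step 11, time=1.6500

Answer: 1.6500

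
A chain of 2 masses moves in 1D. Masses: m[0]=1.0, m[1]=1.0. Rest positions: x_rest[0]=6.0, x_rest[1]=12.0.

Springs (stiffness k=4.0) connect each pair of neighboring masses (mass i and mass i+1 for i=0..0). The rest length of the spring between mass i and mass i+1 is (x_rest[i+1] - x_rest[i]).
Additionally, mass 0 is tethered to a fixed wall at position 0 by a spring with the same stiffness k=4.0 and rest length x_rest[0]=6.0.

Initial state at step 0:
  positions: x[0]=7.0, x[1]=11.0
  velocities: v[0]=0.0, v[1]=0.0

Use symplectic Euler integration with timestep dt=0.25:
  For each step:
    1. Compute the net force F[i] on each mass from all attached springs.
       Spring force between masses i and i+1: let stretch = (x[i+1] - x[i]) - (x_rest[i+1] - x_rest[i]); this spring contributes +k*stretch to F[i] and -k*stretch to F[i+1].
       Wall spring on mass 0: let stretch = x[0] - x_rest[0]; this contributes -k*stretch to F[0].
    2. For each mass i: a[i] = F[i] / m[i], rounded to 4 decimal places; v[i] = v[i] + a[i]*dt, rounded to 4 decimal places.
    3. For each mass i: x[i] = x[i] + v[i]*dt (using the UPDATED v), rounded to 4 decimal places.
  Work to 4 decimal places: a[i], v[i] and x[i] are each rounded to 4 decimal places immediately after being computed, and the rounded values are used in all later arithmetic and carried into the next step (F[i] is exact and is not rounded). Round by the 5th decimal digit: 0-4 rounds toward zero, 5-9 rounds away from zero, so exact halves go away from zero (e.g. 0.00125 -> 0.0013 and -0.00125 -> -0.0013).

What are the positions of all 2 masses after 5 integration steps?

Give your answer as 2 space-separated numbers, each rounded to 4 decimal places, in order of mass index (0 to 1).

Answer: 5.8555 12.1417

Derivation:
Step 0: x=[7.0000 11.0000] v=[0.0000 0.0000]
Step 1: x=[6.2500 11.5000] v=[-3.0000 2.0000]
Step 2: x=[5.2500 12.1875] v=[-4.0000 2.7500]
Step 3: x=[4.6719 12.6406] v=[-2.3125 1.8125]
Step 4: x=[4.9180 12.6016] v=[0.9843 -0.1562]
Step 5: x=[5.8555 12.1417] v=[3.7499 -1.8398]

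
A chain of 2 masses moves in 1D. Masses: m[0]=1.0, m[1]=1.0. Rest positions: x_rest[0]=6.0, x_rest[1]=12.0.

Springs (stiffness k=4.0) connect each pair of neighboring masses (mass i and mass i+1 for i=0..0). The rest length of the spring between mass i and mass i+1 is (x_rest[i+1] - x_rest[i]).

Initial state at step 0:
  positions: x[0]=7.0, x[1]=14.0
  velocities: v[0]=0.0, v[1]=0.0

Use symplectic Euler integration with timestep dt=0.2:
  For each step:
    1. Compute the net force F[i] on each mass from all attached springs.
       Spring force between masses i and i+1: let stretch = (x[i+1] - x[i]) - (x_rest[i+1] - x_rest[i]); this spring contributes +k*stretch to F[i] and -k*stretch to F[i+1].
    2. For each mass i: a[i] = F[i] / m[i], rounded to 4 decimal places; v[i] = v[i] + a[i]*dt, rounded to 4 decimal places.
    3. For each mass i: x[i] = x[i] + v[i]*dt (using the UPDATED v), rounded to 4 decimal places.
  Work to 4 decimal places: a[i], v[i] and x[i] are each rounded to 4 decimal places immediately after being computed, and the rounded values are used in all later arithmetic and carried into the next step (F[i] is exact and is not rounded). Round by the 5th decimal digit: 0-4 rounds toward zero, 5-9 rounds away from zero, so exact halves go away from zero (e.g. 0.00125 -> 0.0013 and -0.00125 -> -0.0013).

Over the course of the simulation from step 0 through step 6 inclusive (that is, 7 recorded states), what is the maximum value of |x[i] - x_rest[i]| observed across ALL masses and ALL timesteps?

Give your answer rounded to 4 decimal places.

Answer: 2.0213

Derivation:
Step 0: x=[7.0000 14.0000] v=[0.0000 0.0000]
Step 1: x=[7.1600 13.8400] v=[0.8000 -0.8000]
Step 2: x=[7.4288 13.5712] v=[1.3440 -1.3440]
Step 3: x=[7.7204 13.2796] v=[1.4579 -1.4579]
Step 4: x=[7.9415 13.0585] v=[1.1053 -1.1053]
Step 5: x=[8.0213 12.9787] v=[0.3989 -0.3989]
Step 6: x=[7.9343 13.0657] v=[-0.4352 0.4352]
Max displacement = 2.0213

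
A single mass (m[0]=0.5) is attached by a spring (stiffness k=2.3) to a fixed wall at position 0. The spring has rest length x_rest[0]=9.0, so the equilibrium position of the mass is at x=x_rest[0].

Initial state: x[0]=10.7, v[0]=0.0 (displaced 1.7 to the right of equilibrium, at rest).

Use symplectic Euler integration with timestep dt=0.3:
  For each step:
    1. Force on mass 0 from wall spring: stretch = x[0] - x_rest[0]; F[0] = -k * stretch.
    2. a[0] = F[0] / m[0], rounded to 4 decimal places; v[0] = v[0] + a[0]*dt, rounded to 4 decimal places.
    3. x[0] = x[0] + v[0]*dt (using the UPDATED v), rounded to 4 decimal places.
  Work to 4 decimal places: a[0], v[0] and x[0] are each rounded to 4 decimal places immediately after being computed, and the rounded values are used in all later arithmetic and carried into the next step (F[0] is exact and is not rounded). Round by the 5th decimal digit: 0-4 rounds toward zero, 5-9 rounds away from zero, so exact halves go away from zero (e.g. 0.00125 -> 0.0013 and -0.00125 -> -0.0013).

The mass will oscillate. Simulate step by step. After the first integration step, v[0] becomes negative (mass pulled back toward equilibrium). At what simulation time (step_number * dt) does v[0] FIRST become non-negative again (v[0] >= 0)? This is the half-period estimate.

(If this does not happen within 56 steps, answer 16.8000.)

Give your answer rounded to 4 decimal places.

Step 0: x=[10.7000] v=[0.0000]
Step 1: x=[9.9962] v=[-2.3460]
Step 2: x=[8.8800] v=[-3.7208]
Step 3: x=[7.8134] v=[-3.5552]
Step 4: x=[7.2381] v=[-1.9177]
Step 5: x=[7.3922] v=[0.5137]
First v>=0 after going negative at step 5, time=1.5000

Answer: 1.5000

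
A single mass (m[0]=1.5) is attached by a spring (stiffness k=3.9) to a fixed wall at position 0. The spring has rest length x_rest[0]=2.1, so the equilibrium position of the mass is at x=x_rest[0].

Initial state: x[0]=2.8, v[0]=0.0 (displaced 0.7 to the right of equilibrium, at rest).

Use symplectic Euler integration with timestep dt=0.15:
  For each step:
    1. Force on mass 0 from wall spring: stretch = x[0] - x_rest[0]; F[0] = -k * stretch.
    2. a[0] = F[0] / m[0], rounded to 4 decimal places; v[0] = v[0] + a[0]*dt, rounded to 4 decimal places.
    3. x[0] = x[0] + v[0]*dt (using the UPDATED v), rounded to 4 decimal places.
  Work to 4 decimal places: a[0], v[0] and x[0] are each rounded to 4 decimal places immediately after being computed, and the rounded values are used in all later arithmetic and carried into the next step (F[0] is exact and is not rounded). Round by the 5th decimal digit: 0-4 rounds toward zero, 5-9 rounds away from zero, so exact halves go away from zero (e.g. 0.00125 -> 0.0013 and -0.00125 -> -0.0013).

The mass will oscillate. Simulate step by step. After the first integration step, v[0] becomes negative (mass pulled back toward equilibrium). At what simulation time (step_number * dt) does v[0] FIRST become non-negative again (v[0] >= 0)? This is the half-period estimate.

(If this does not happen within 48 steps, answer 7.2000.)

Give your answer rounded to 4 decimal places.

Answer: 1.9500

Derivation:
Step 0: x=[2.8000] v=[0.0000]
Step 1: x=[2.7591] v=[-0.2730]
Step 2: x=[2.6796] v=[-0.5301]
Step 3: x=[2.5662] v=[-0.7562]
Step 4: x=[2.4255] v=[-0.9380]
Step 5: x=[2.2658] v=[-1.0649]
Step 6: x=[2.0964] v=[-1.1296]
Step 7: x=[1.9272] v=[-1.1282]
Step 8: x=[1.7681] v=[-1.0608]
Step 9: x=[1.6284] v=[-0.9314]
Step 10: x=[1.5163] v=[-0.7475]
Step 11: x=[1.4383] v=[-0.5199]
Step 12: x=[1.3990] v=[-0.2618]
Step 13: x=[1.4007] v=[0.0116]
First v>=0 after going negative at step 13, time=1.9500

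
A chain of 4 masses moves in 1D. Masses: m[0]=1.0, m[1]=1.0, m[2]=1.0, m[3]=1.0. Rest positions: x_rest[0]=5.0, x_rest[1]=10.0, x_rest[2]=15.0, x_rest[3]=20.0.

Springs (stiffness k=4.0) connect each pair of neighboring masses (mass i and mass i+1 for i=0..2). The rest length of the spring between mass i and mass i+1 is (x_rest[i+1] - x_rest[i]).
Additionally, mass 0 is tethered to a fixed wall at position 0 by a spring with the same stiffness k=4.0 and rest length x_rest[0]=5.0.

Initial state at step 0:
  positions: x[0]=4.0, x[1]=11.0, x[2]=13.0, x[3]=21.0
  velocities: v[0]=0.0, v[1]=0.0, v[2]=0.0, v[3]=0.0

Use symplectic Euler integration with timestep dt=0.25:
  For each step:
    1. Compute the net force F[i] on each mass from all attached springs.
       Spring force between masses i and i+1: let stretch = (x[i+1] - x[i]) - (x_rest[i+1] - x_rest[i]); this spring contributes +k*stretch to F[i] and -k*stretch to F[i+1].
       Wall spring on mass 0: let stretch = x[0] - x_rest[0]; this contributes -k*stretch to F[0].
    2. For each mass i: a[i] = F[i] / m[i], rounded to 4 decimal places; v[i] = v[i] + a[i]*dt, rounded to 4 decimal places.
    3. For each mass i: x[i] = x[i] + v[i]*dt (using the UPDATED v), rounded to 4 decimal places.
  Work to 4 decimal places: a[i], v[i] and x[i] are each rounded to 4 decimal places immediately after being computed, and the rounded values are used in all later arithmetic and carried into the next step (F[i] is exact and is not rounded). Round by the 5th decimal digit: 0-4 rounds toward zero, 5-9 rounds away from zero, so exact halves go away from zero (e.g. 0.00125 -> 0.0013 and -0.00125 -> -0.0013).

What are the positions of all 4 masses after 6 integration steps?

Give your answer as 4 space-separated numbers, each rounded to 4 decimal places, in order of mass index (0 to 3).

Answer: 4.3094 12.0496 13.1480 20.3368

Derivation:
Step 0: x=[4.0000 11.0000 13.0000 21.0000] v=[0.0000 0.0000 0.0000 0.0000]
Step 1: x=[4.7500 9.7500 14.5000 20.2500] v=[3.0000 -5.0000 6.0000 -3.0000]
Step 2: x=[5.5625 8.4375 16.2500 19.3125] v=[3.2500 -5.2500 7.0000 -3.7500]
Step 3: x=[5.7031 8.3594 16.8125 18.8594] v=[0.5625 -0.3125 2.2500 -1.8125]
Step 4: x=[5.0820 9.7305 15.7735 19.1446] v=[-2.4843 5.4843 -4.1562 1.1406]
Step 5: x=[4.3526 11.4502 14.0665 19.8370] v=[-2.9178 6.8788 -6.8281 2.7695]
Step 6: x=[4.3094 12.0496 13.1480 20.3368] v=[-0.1728 2.3975 -3.6739 1.9990]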